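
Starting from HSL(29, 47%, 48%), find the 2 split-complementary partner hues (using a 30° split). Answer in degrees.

179° and 239°

Split-complementary hues sit 30° either side of the complement.
Complement of 29°: 29 + 180 = 209°
209 − 30 = 179°
209 + 30 = 239°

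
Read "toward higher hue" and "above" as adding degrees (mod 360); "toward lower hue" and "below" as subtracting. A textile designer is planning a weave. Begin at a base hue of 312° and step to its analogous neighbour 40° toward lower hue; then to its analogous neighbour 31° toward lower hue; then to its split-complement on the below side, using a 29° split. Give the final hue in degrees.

32°

analog 40° ↓ −40°: 312 − 40 = 272°
analog 31° ↓ −31°: 272 − 31 = 241°
split-comp 29° ↓ +151°: 241 + 151 = 392 → 392 − 360 = 32°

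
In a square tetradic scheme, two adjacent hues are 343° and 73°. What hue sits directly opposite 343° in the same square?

A square tetradic scheme places four hues 90° apart; opposite corners are 180° apart.
343 + 180 = 523 → 523 − 360 = 163°

163°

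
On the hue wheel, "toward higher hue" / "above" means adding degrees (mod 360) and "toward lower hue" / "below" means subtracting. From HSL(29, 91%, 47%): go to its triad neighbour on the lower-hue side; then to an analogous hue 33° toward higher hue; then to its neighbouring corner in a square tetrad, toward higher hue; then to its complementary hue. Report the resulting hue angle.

212°

29 − 120 = -91 → -91 + 360 = 269°   (triadic ↓)
269 + 33 = 302°   (analog 33° ↑)
302 + 90 = 392 → 392 − 360 = 32°   (square ↑)
32 + 180 = 212°   (complement)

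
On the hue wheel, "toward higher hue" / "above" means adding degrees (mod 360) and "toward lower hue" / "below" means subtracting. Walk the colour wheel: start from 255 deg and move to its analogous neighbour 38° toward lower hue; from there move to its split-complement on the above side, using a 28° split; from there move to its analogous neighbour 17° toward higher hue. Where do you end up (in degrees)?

82°

−38° (analog 38° ↓): 255 − 38 = 217°
+208° (split-comp 28° ↑): 217 + 208 = 425 → 425 − 360 = 65°
+17° (analog 17° ↑): 65 + 17 = 82°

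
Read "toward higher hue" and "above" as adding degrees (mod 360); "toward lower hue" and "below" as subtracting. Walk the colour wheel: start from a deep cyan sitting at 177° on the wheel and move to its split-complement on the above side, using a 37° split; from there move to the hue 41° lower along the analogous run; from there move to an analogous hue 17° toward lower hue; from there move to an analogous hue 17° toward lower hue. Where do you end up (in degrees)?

split-comp 37° ↑ +217°: 177 + 217 = 394 → 394 − 360 = 34°
analog 41° ↓ −41°: 34 − 41 = -7 → -7 + 360 = 353°
analog 17° ↓ −17°: 353 − 17 = 336°
analog 17° ↓ −17°: 336 − 17 = 319°

319°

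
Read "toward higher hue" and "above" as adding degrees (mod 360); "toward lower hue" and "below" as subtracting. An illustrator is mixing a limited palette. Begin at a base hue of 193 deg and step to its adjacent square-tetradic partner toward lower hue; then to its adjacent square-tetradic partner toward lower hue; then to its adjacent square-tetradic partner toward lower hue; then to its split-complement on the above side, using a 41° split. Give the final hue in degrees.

193 − 90 = 103°   (square ↓)
103 − 90 = 13°   (square ↓)
13 − 90 = -77 → -77 + 360 = 283°   (square ↓)
283 + 221 = 504 → 504 − 360 = 144°   (split-comp 41° ↑)

144°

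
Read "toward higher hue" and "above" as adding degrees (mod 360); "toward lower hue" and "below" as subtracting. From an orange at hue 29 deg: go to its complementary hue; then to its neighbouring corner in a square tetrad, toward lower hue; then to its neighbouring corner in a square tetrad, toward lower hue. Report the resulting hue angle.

29°

+180° (complement): 29 + 180 = 209°
−90° (square ↓): 209 − 90 = 119°
−90° (square ↓): 119 − 90 = 29°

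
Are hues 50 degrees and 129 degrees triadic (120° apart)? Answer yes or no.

no

Angular distance: |50 − 129| = 79 = 79°.
Triadic (120° apart) requires 120°.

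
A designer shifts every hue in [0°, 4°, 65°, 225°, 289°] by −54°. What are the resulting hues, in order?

0 − 54 = -54 → -54 + 360 = 306°
4 − 54 = -50 → -50 + 360 = 310°
65 − 54 = 11°
225 − 54 = 171°
289 − 54 = 235°

306°, 310°, 11°, 171°, 235°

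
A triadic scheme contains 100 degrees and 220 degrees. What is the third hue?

A triad spaces three hues 120° apart.
The full set is {100°, 220°, 340°}.

340°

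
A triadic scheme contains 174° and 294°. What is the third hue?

A triad spaces three hues 120° apart.
The full set is {54°, 174°, 294°}.

54°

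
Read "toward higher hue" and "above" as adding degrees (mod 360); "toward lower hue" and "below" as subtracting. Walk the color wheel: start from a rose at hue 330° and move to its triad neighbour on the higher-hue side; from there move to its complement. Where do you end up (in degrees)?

triadic ↑ +120°: 330 + 120 = 450 → 450 − 360 = 90°
complement +180°: 90 + 180 = 270°

270°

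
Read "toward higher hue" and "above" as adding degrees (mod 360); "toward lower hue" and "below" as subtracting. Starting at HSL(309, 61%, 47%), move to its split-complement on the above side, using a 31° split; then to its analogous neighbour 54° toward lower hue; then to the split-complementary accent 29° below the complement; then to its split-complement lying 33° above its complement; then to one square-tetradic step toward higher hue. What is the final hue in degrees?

+211° (split-comp 31° ↑): 309 + 211 = 520 → 520 − 360 = 160°
−54° (analog 54° ↓): 160 − 54 = 106°
+151° (split-comp 29° ↓): 106 + 151 = 257°
+213° (split-comp 33° ↑): 257 + 213 = 470 → 470 − 360 = 110°
+90° (square ↑): 110 + 90 = 200°

200°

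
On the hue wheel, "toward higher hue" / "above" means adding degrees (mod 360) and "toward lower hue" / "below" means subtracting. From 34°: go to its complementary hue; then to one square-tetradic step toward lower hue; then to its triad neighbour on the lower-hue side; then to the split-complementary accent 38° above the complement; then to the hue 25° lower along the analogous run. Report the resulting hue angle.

197°

complement +180°: 34 + 180 = 214°
square ↓ −90°: 214 − 90 = 124°
triadic ↓ −120°: 124 − 120 = 4°
split-comp 38° ↑ +218°: 4 + 218 = 222°
analog 25° ↓ −25°: 222 − 25 = 197°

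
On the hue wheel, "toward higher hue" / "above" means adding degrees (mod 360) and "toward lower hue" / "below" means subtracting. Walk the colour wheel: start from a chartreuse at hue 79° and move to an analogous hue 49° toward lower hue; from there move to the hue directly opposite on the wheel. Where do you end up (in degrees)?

79 − 49 = 30°   (analog 49° ↓)
30 + 180 = 210°   (complement)

210°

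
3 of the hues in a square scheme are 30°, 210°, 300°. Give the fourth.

A square tetradic scheme places four hues every 90°.
The full set through 30° is {30°, 120°, 210°, 300°}.
Given {30°, 210°, 300°}, the missing hue is 120°.

120°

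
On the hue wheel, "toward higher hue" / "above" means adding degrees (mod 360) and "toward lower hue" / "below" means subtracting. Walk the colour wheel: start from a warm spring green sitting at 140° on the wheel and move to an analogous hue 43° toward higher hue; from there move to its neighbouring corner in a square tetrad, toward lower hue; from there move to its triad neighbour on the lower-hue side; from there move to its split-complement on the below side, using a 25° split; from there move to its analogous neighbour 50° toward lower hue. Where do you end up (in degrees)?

78°

analog 43° ↑ +43°: 140 + 43 = 183°
square ↓ −90°: 183 − 90 = 93°
triadic ↓ −120°: 93 − 120 = -27 → -27 + 360 = 333°
split-comp 25° ↓ +155°: 333 + 155 = 488 → 488 − 360 = 128°
analog 50° ↓ −50°: 128 − 50 = 78°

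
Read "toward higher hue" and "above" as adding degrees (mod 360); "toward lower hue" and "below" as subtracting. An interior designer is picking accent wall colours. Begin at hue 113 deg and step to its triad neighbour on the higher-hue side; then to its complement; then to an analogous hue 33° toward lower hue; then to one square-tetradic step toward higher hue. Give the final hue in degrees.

110°

triadic ↑ +120°: 113 + 120 = 233°
complement +180°: 233 + 180 = 413 → 413 − 360 = 53°
analog 33° ↓ −33°: 53 − 33 = 20°
square ↑ +90°: 20 + 90 = 110°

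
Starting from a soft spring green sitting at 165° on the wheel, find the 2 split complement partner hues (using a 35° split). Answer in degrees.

Split-complementary hues sit 35° either side of the complement.
Complement of 165°: 165 + 180 = 345°
345 − 35 = 310°
345 + 35 = 380 → 380 − 360 = 20°

310° and 20°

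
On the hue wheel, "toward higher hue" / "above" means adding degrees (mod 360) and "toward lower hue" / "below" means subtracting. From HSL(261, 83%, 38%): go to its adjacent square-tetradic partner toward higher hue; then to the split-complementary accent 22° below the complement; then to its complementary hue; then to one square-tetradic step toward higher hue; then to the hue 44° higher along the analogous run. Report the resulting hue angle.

103°

square ↑ +90°: 261 + 90 = 351°
split-comp 22° ↓ +158°: 351 + 158 = 509 → 509 − 360 = 149°
complement +180°: 149 + 180 = 329°
square ↑ +90°: 329 + 90 = 419 → 419 − 360 = 59°
analog 44° ↑ +44°: 59 + 44 = 103°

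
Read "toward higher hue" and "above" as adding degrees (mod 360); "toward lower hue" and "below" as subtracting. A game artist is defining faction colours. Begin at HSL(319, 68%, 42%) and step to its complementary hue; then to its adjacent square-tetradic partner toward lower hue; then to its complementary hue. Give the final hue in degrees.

229°

complement +180°: 319 + 180 = 499 → 499 − 360 = 139°
square ↓ −90°: 139 − 90 = 49°
complement +180°: 49 + 180 = 229°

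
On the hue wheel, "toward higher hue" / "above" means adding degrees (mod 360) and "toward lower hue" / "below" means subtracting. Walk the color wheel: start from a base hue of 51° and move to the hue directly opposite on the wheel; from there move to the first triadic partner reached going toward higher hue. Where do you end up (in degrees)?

+180° (complement): 51 + 180 = 231°
+120° (triadic ↑): 231 + 120 = 351°

351°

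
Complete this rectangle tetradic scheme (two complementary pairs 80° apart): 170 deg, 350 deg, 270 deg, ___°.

90°

A rectangular tetradic uses two complementary pairs 80° apart: offsets 0°, 80°, 180°, 260°.
Among {170°, 270°, 350°}, 350° and 170° are a 180° pair.
The remaining hue 270° needs its own complement: 270 + 180 = 450 → 450 − 360 = 90°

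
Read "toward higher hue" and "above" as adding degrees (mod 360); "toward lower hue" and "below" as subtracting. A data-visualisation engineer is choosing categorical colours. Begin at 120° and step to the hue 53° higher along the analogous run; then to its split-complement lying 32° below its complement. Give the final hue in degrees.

+53° (analog 53° ↑): 120 + 53 = 173°
+148° (split-comp 32° ↓): 173 + 148 = 321°

321°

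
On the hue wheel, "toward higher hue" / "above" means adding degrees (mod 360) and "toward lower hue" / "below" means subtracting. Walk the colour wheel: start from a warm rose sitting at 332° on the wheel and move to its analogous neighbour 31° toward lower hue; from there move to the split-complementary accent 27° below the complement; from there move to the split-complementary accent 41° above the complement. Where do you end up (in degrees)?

315°

332 − 31 = 301°   (analog 31° ↓)
301 + 153 = 454 → 454 − 360 = 94°   (split-comp 27° ↓)
94 + 221 = 315°   (split-comp 41° ↑)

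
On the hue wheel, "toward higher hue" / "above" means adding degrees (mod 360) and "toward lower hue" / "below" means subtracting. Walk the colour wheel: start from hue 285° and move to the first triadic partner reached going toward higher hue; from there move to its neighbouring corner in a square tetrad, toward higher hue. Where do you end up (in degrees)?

135°

triadic ↑ +120°: 285 + 120 = 405 → 405 − 360 = 45°
square ↑ +90°: 45 + 90 = 135°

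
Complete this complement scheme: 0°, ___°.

180°

The complement sits 180° across the wheel.
The full set through 0° is {0°, 180°}.
Given {0°}, the missing hue is 180°.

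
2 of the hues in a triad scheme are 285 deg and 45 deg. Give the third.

A triad places three hues 120° apart.
The full set through 45° is {45°, 165°, 285°}.
Given {45°, 285°}, the missing hue is 165°.

165°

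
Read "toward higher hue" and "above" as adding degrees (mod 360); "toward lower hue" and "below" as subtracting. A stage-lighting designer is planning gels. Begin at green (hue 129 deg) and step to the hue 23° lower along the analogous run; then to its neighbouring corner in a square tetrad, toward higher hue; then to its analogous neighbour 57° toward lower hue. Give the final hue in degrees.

139°

analog 23° ↓ −23°: 129 − 23 = 106°
square ↑ +90°: 106 + 90 = 196°
analog 57° ↓ −57°: 196 − 57 = 139°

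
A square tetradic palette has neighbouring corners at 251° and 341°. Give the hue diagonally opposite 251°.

71°

A square tetradic scheme places four hues 90° apart; opposite corners are 180° apart.
251 + 180 = 431 → 431 − 360 = 71°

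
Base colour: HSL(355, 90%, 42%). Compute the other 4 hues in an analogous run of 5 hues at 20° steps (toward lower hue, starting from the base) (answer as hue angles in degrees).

335°, 315°, 295° and 275°

Analogous hues sit every 20° along the wheel.
355 − 20 = 335°
355 − 40 = 315°
355 − 60 = 295°
355 − 80 = 275°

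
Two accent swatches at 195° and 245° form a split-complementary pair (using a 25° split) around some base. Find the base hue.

The accents sit 25° either side of the complement, so the complement is their short-arc midpoint on the wheel.
Short-arc midpoint of 195° and 245°: 220°.
Base is 180° from the complement: 220 − 180 = 40°

40°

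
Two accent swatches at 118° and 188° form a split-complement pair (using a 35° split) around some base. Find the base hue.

333°

The accents sit 35° either side of the complement, so the complement is their short-arc midpoint on the wheel.
Short-arc midpoint of 118° and 188°: 153°.
Base is 180° from the complement: 153 − 180 = -27 → -27 + 360 = 333°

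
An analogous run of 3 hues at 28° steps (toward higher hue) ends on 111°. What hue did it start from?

55°

2 steps of 28° (toward higher hue) give a net shift of +56°.
Start = end − shift: 111 − 56 = 55°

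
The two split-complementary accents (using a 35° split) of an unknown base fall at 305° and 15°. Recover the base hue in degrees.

The accents sit 35° either side of the complement, so the complement is their short-arc midpoint on the wheel.
Short-arc midpoint of 305° and 15°: 340°.
Base is 180° from the complement: 340 − 180 = 160°

160°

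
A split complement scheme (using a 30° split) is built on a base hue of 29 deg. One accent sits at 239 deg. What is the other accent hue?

Split-complementary hues sit 30° either side of the complement.
Complement of the base 29°: 29 + 180 = 209°
The given accent 239° is 30° one side of 209°; the other accent sits 30° the other side: 209 − 30 = 179°

179°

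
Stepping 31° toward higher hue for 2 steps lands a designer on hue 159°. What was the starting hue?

2 steps of 31° (toward higher hue) give a net shift of +62°.
Start = end − shift: 159 − 62 = 97°

97°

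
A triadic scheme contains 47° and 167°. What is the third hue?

A triad spaces three hues 120° apart.
The full set is {47°, 167°, 287°}.

287°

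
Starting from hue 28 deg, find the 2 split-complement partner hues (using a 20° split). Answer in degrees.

188° and 228°

Split-complementary hues sit 20° either side of the complement.
Complement of 28 deg: 28 + 180 = 208°
208 − 20 = 188°
208 + 20 = 228°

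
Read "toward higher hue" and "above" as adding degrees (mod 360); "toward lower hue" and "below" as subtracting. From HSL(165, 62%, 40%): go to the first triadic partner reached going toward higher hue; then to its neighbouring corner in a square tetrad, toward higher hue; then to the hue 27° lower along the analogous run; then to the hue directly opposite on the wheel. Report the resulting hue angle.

triadic ↑ +120°: 165 + 120 = 285°
square ↑ +90°: 285 + 90 = 375 → 375 − 360 = 15°
analog 27° ↓ −27°: 15 − 27 = -12 → -12 + 360 = 348°
complement +180°: 348 + 180 = 528 → 528 − 360 = 168°

168°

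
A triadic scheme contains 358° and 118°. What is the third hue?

A triad spaces three hues 120° apart.
The full set is {118°, 238°, 358°}.

238°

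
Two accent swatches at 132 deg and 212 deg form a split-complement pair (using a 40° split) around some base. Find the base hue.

The accents sit 40° either side of the complement, so the complement is their short-arc midpoint on the wheel.
Short-arc midpoint of 132° and 212°: 172°.
Base is 180° from the complement: 172 − 180 = -8 → -8 + 360 = 352°

352°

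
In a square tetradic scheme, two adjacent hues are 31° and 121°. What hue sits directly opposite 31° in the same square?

211°

A square tetradic scheme places four hues 90° apart; opposite corners are 180° apart.
31 + 180 = 211°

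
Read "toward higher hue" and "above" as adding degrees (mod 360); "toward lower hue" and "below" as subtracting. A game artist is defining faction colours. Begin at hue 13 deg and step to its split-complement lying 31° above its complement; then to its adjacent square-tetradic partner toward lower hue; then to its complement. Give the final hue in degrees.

314°

+211° (split-comp 31° ↑): 13 + 211 = 224°
−90° (square ↓): 224 − 90 = 134°
+180° (complement): 134 + 180 = 314°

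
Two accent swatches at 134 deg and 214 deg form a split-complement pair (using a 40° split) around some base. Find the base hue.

The accents sit 40° either side of the complement, so the complement is their short-arc midpoint on the wheel.
Short-arc midpoint of 134° and 214°: 174°.
Base is 180° from the complement: 174 − 180 = -6 → -6 + 360 = 354°

354°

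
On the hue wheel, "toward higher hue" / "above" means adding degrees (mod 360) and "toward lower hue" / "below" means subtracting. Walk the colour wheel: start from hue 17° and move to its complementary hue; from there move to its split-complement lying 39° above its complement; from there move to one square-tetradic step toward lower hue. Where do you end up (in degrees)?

326°

17 + 180 = 197°   (complement)
197 + 219 = 416 → 416 − 360 = 56°   (split-comp 39° ↑)
56 − 90 = -34 → -34 + 360 = 326°   (square ↓)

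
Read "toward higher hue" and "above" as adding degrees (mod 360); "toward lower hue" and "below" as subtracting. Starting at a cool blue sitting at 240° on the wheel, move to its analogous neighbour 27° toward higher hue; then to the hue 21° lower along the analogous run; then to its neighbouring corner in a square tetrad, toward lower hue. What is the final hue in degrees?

156°

240 + 27 = 267°   (analog 27° ↑)
267 − 21 = 246°   (analog 21° ↓)
246 − 90 = 156°   (square ↓)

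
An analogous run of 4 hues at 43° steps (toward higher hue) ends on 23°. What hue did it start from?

3 steps of 43° (toward higher hue) give a net shift of +129°.
Start = end − shift: 23 − 129 = -106 → -106 + 360 = 254°

254°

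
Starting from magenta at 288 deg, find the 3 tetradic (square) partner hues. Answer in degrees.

288 + 90 = 378 → 378 − 360 = 18°
288 + 180 = 468 → 468 − 360 = 108°
288 + 270 = 558 → 558 − 360 = 198°

18°, 108° and 198°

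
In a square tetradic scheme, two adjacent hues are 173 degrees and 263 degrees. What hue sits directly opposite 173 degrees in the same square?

353°

A square tetradic scheme places four hues 90° apart; opposite corners are 180° apart.
173 + 180 = 353°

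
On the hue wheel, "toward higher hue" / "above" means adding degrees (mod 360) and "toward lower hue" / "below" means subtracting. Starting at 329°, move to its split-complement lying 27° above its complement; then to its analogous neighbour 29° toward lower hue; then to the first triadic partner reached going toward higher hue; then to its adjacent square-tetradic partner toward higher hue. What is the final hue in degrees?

split-comp 27° ↑ +207°: 329 + 207 = 536 → 536 − 360 = 176°
analog 29° ↓ −29°: 176 − 29 = 147°
triadic ↑ +120°: 147 + 120 = 267°
square ↑ +90°: 267 + 90 = 357°

357°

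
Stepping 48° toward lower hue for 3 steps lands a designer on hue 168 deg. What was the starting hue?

312°

3 steps of 48° (toward lower hue) give a net shift of −144°.
Start = end − shift: 168 + 144 = 312°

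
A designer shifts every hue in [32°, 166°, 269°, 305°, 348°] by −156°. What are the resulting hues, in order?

32 − 156 = -124 → -124 + 360 = 236°
166 − 156 = 10°
269 − 156 = 113°
305 − 156 = 149°
348 − 156 = 192°

236°, 10°, 113°, 149°, 192°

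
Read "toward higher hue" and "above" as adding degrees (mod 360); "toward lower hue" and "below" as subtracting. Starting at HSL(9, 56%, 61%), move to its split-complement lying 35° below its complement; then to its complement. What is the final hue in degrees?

334°

+145° (split-comp 35° ↓): 9 + 145 = 154°
+180° (complement): 154 + 180 = 334°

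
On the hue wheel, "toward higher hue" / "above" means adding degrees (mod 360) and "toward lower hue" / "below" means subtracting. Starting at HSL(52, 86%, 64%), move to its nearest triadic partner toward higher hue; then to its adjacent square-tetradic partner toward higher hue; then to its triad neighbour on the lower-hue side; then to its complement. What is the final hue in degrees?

322°

triadic ↑ +120°: 52 + 120 = 172°
square ↑ +90°: 172 + 90 = 262°
triadic ↓ −120°: 262 − 120 = 142°
complement +180°: 142 + 180 = 322°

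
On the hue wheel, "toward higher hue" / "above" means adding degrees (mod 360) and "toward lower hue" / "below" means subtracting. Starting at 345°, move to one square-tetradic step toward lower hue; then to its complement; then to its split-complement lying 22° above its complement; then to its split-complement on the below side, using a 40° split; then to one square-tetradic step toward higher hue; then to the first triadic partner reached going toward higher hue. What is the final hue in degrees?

267°

345 − 90 = 255°   (square ↓)
255 + 180 = 435 → 435 − 360 = 75°   (complement)
75 + 202 = 277°   (split-comp 22° ↑)
277 + 140 = 417 → 417 − 360 = 57°   (split-comp 40° ↓)
57 + 90 = 147°   (square ↑)
147 + 120 = 267°   (triadic ↑)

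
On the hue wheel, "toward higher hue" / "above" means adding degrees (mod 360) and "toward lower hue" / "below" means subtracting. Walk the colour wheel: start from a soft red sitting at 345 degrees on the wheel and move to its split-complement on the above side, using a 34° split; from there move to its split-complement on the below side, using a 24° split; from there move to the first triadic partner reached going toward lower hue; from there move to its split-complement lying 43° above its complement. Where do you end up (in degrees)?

345 + 214 = 559 → 559 − 360 = 199°   (split-comp 34° ↑)
199 + 156 = 355°   (split-comp 24° ↓)
355 − 120 = 235°   (triadic ↓)
235 + 223 = 458 → 458 − 360 = 98°   (split-comp 43° ↑)

98°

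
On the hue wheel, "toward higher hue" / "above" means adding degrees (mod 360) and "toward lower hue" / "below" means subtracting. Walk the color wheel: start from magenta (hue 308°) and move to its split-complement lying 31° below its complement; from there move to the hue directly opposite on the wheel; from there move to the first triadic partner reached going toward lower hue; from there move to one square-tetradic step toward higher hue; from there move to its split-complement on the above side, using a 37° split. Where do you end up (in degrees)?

308 + 149 = 457 → 457 − 360 = 97°   (split-comp 31° ↓)
97 + 180 = 277°   (complement)
277 − 120 = 157°   (triadic ↓)
157 + 90 = 247°   (square ↑)
247 + 217 = 464 → 464 − 360 = 104°   (split-comp 37° ↑)

104°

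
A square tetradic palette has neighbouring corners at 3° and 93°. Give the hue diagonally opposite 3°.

183°

A square tetradic scheme places four hues 90° apart; opposite corners are 180° apart.
3 + 180 = 183°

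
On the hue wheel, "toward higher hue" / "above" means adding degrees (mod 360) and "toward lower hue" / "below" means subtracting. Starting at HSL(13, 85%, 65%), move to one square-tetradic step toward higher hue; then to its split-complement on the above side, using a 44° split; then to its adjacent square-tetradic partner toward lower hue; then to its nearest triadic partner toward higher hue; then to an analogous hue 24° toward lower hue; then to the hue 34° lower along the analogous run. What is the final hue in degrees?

299°

+90° (square ↑): 13 + 90 = 103°
+224° (split-comp 44° ↑): 103 + 224 = 327°
−90° (square ↓): 327 − 90 = 237°
+120° (triadic ↑): 237 + 120 = 357°
−24° (analog 24° ↓): 357 − 24 = 333°
−34° (analog 34° ↓): 333 − 34 = 299°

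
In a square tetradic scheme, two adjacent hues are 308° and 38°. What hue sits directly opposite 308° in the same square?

128°

A square tetradic scheme places four hues 90° apart; opposite corners are 180° apart.
308 + 180 = 488 → 488 − 360 = 128°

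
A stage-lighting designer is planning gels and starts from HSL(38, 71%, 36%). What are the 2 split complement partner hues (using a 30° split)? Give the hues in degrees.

188° and 248°

Split-complementary hues sit 30° either side of the complement.
Complement of 38°: 38 + 180 = 218°
218 − 30 = 188°
218 + 30 = 248°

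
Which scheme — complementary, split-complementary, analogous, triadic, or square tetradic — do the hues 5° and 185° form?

complementary

Sort the hues: 5°, 185°.
Successive gaps around the wheel: 180°, 180°.
Two hues 180° apart are complementary.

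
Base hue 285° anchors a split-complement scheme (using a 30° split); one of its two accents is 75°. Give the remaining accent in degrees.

135°

Split-complementary hues sit 30° either side of the complement.
Complement of the base 285°: 285 + 180 = 465 → 465 − 360 = 105°
The given accent 75° is 30° one side of 105°; the other accent sits 30° the other side: 105 + 30 = 135°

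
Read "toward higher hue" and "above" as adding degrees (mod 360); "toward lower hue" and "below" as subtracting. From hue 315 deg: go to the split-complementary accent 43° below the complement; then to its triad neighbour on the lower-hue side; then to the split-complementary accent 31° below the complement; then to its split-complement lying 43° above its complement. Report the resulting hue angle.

344°

+137° (split-comp 43° ↓): 315 + 137 = 452 → 452 − 360 = 92°
−120° (triadic ↓): 92 − 120 = -28 → -28 + 360 = 332°
+149° (split-comp 31° ↓): 332 + 149 = 481 → 481 − 360 = 121°
+223° (split-comp 43° ↑): 121 + 223 = 344°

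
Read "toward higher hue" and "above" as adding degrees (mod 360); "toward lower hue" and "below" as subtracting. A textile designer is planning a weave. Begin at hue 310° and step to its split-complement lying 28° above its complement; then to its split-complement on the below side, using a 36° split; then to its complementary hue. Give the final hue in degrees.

122°

+208° (split-comp 28° ↑): 310 + 208 = 518 → 518 − 360 = 158°
+144° (split-comp 36° ↓): 158 + 144 = 302°
+180° (complement): 302 + 180 = 482 → 482 − 360 = 122°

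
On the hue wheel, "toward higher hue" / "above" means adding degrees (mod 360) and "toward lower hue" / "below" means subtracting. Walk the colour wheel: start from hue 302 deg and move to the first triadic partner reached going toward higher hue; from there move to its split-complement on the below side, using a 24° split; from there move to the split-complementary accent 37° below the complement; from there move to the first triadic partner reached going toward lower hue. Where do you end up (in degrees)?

triadic ↑ +120°: 302 + 120 = 422 → 422 − 360 = 62°
split-comp 24° ↓ +156°: 62 + 156 = 218°
split-comp 37° ↓ +143°: 218 + 143 = 361 → 361 − 360 = 1°
triadic ↓ −120°: 1 − 120 = -119 → -119 + 360 = 241°

241°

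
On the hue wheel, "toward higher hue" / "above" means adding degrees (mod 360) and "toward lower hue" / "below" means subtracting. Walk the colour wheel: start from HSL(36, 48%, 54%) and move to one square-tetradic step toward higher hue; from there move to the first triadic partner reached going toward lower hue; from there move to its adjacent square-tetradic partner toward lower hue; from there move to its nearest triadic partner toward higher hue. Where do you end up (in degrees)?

square ↑ +90°: 36 + 90 = 126°
triadic ↓ −120°: 126 − 120 = 6°
square ↓ −90°: 6 − 90 = -84 → -84 + 360 = 276°
triadic ↑ +120°: 276 + 120 = 396 → 396 − 360 = 36°

36°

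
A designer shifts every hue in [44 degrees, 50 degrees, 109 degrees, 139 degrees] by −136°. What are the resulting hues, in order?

44 − 136 = -92 → -92 + 360 = 268°
50 − 136 = -86 → -86 + 360 = 274°
109 − 136 = -27 → -27 + 360 = 333°
139 − 136 = 3°

268°, 274°, 333°, 3°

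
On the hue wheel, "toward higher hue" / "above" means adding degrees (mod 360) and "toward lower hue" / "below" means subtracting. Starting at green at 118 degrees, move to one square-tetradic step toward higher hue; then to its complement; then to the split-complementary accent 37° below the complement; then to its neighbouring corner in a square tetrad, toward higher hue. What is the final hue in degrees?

118 + 90 = 208°   (square ↑)
208 + 180 = 388 → 388 − 360 = 28°   (complement)
28 + 143 = 171°   (split-comp 37° ↓)
171 + 90 = 261°   (square ↑)

261°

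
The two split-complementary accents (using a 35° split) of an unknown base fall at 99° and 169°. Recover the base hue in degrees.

314°

The accents sit 35° either side of the complement, so the complement is their short-arc midpoint on the wheel.
Short-arc midpoint of 99° and 169°: 134°.
Base is 180° from the complement: 134 − 180 = -46 → -46 + 360 = 314°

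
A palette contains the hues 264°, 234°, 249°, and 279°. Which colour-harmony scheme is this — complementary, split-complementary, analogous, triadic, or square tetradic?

Sort the hues: 234°, 249°, 264°, 279°.
Successive gaps around the wheel: 15°, 15°, 15°, 315°.
A run of hues at equal small steps (15°) with one large closing gap is an analogous group.

analogous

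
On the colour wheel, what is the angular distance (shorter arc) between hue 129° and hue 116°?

13°

|129 − 116| = 13.
13 ≤ 180, so the shorter arc is 13°.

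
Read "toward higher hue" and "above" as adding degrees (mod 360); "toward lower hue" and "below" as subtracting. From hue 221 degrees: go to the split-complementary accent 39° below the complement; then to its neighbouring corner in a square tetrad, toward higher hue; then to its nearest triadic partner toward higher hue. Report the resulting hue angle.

212°

221 + 141 = 362 → 362 − 360 = 2°   (split-comp 39° ↓)
2 + 90 = 92°   (square ↑)
92 + 120 = 212°   (triadic ↑)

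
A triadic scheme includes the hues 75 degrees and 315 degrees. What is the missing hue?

A triad places three hues 120° apart.
The full set through 75° is {75°, 195°, 315°}.
Given {75°, 315°}, the missing hue is 195°.

195°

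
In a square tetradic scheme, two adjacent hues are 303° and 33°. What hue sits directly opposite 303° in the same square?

123°

A square tetradic scheme places four hues 90° apart; opposite corners are 180° apart.
303 + 180 = 483 → 483 − 360 = 123°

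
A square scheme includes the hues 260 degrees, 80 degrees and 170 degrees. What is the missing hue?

350°

A square tetradic scheme places four hues every 90°.
The full set through 80° is {80°, 170°, 260°, 350°}.
Given {80°, 170°, 260°}, the missing hue is 350°.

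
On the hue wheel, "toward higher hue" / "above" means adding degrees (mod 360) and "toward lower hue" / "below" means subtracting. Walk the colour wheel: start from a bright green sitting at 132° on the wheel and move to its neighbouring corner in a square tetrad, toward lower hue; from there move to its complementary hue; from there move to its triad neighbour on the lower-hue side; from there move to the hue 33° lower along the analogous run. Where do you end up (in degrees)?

69°

132 − 90 = 42°   (square ↓)
42 + 180 = 222°   (complement)
222 − 120 = 102°   (triadic ↓)
102 − 33 = 69°   (analog 33° ↓)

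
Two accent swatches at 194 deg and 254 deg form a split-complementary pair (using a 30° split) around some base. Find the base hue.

The accents sit 30° either side of the complement, so the complement is their short-arc midpoint on the wheel.
Short-arc midpoint of 194° and 254°: 224°.
Base is 180° from the complement: 224 − 180 = 44°

44°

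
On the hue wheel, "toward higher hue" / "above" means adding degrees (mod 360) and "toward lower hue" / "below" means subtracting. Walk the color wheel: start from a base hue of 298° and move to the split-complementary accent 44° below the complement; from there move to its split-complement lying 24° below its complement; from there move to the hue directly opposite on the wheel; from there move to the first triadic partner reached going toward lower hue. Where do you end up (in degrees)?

split-comp 44° ↓ +136°: 298 + 136 = 434 → 434 − 360 = 74°
split-comp 24° ↓ +156°: 74 + 156 = 230°
complement +180°: 230 + 180 = 410 → 410 − 360 = 50°
triadic ↓ −120°: 50 − 120 = -70 → -70 + 360 = 290°

290°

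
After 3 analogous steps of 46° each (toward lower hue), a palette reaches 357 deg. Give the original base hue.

3 steps of 46° (toward lower hue) give a net shift of −138°.
Start = end − shift: 357 + 138 = 495 → 495 − 360 = 135°

135°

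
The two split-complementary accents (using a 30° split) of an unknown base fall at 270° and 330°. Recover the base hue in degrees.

The accents sit 30° either side of the complement, so the complement is their short-arc midpoint on the wheel.
Short-arc midpoint of 270° and 330°: 300°.
Base is 180° from the complement: 300 − 180 = 120°

120°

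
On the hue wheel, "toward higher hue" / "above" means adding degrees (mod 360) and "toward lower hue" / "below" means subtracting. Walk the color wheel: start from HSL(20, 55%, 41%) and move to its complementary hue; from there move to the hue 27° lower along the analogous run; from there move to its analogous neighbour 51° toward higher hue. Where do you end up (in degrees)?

20 + 180 = 200°   (complement)
200 − 27 = 173°   (analog 27° ↓)
173 + 51 = 224°   (analog 51° ↑)

224°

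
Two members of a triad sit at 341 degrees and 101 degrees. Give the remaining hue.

A triad spaces three hues 120° apart.
The full set is {101°, 221°, 341°}.

221°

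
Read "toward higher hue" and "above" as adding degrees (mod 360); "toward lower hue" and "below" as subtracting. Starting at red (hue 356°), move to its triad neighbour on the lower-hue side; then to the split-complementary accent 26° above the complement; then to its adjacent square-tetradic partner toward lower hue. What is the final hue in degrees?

−120° (triadic ↓): 356 − 120 = 236°
+206° (split-comp 26° ↑): 236 + 206 = 442 → 442 − 360 = 82°
−90° (square ↓): 82 − 90 = -8 → -8 + 360 = 352°

352°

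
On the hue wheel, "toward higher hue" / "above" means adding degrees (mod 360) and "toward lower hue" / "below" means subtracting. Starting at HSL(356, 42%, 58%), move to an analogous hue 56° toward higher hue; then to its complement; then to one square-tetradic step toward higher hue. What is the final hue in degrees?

356 + 56 = 412 → 412 − 360 = 52°   (analog 56° ↑)
52 + 180 = 232°   (complement)
232 + 90 = 322°   (square ↑)

322°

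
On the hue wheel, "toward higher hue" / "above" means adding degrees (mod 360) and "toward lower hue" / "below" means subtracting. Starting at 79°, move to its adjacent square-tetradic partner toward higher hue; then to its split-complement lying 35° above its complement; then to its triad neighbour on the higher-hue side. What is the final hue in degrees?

144°

+90° (square ↑): 79 + 90 = 169°
+215° (split-comp 35° ↑): 169 + 215 = 384 → 384 − 360 = 24°
+120° (triadic ↑): 24 + 120 = 144°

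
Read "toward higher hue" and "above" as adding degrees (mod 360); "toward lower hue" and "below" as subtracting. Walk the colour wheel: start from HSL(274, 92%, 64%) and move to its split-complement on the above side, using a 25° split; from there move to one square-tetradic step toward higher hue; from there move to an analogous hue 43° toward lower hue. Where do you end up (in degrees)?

166°

+205° (split-comp 25° ↑): 274 + 205 = 479 → 479 − 360 = 119°
+90° (square ↑): 119 + 90 = 209°
−43° (analog 43° ↓): 209 − 43 = 166°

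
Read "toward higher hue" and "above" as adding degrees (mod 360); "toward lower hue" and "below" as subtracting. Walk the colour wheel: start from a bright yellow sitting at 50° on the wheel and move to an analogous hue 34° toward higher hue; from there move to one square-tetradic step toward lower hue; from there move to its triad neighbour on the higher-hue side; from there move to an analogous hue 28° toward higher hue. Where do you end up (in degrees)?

142°

+34° (analog 34° ↑): 50 + 34 = 84°
−90° (square ↓): 84 − 90 = -6 → -6 + 360 = 354°
+120° (triadic ↑): 354 + 120 = 474 → 474 − 360 = 114°
+28° (analog 28° ↑): 114 + 28 = 142°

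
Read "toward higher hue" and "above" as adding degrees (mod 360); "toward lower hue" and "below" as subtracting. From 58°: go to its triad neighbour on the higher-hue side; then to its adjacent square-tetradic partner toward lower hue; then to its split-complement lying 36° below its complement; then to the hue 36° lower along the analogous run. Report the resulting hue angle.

triadic ↑ +120°: 58 + 120 = 178°
square ↓ −90°: 178 − 90 = 88°
split-comp 36° ↓ +144°: 88 + 144 = 232°
analog 36° ↓ −36°: 232 − 36 = 196°

196°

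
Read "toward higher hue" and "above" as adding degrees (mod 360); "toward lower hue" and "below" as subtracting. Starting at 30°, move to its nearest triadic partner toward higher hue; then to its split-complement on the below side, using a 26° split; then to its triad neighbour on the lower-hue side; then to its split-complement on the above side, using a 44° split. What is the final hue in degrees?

+120° (triadic ↑): 30 + 120 = 150°
+154° (split-comp 26° ↓): 150 + 154 = 304°
−120° (triadic ↓): 304 − 120 = 184°
+224° (split-comp 44° ↑): 184 + 224 = 408 → 408 − 360 = 48°

48°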